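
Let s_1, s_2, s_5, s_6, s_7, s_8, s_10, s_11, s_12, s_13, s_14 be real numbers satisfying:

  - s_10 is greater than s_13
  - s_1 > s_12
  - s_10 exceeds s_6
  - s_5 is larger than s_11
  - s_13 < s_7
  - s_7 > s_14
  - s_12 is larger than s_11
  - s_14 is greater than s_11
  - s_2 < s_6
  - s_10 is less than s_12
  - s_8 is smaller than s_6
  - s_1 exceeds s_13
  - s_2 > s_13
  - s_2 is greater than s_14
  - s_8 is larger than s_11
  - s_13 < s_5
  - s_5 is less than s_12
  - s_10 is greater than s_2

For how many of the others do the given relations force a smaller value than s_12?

8

From s_12 the given relations immediately reach s_11, s_5, s_10.
From those, s_13, s_2, s_6 — 6 in total.
From those, s_14, s_8 — 8 in total.
No other element is forced below s_12 by the given relations, so the count is 8.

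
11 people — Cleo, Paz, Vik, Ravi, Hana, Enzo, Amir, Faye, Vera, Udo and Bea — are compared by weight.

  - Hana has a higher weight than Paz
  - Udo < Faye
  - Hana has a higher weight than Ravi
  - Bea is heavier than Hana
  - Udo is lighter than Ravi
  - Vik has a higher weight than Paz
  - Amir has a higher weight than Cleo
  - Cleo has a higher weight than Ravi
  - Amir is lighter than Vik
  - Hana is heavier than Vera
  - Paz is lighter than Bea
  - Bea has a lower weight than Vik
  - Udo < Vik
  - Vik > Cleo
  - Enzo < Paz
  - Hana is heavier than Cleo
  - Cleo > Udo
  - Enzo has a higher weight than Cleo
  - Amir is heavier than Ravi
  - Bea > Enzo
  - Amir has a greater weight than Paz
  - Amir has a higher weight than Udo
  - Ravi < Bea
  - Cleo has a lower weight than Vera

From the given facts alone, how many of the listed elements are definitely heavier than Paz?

Directly above Paz: Amir, Hana, Bea, Vik.
No other element is forced above Paz by the given relations, so the count is 4.

4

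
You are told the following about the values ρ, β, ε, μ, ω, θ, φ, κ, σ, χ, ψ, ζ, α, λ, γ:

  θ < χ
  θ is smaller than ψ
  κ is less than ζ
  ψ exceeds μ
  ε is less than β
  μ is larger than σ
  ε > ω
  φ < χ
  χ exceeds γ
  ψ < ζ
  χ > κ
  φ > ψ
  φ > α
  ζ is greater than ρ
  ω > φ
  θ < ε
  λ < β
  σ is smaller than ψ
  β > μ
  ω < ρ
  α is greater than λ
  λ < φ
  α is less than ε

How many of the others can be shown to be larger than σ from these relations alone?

9

Directly above σ: μ, ψ.
One step further: φ, β, ζ (5 so far).
One step further: ω, χ (7 so far).
One step further: ρ, ε (9 so far).
No other element is forced above σ by the given relations, so the count is 9.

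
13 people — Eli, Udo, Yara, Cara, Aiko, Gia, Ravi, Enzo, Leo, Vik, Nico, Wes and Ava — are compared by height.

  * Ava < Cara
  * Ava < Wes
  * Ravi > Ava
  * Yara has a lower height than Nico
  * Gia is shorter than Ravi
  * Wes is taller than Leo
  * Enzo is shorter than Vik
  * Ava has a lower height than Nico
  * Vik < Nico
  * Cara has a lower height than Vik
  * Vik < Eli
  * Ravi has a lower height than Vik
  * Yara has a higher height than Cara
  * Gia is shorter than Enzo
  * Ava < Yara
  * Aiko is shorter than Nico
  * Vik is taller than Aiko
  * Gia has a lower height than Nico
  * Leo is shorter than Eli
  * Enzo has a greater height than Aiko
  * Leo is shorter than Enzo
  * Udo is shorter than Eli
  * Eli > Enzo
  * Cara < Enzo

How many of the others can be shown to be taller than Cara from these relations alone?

The elements the relations force above Cara are Yara, Enzo, Vik, Eli, Nico — no chain reaches any other.
That is 5.

5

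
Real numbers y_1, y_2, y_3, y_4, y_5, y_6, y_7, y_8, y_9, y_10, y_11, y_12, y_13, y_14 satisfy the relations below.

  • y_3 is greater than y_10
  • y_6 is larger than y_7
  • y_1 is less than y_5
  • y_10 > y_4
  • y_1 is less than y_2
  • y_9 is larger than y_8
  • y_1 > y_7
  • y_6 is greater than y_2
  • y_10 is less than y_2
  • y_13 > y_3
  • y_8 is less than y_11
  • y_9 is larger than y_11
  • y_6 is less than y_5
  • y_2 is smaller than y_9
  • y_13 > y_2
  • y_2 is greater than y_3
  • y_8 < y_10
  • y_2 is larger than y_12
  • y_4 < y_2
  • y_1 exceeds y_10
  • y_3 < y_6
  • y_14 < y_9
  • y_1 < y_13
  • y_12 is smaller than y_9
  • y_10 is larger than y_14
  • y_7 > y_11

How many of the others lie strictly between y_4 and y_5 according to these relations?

The relations place y_4 below y_5. An element lies strictly between them when it is forced above y_4 and also forced below y_5.
Above y_4: {y_10, y_3, y_1, y_2, y_6, y_13, y_9}. Below y_5: {y_14, y_8, y_11, y_10, y_3, y_7, y_12, y_1, y_2, y_6}.
Intersection: {y_10, y_3, y_1, y_2, y_6} — 5.

5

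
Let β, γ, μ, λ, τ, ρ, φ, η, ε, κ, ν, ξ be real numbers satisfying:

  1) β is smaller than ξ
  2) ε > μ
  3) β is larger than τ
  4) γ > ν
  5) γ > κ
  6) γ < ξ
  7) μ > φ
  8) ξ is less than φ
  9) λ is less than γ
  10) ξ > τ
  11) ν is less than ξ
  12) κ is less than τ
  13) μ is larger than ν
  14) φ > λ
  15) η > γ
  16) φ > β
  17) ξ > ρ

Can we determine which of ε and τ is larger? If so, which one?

τ < β and β < ξ give τ < ξ.
With ξ < φ: τ < β < ξ < φ.
With φ < μ: τ < β < ξ < φ < μ.
Then μ < ε extends the chain to ε.
So ε is larger.

ε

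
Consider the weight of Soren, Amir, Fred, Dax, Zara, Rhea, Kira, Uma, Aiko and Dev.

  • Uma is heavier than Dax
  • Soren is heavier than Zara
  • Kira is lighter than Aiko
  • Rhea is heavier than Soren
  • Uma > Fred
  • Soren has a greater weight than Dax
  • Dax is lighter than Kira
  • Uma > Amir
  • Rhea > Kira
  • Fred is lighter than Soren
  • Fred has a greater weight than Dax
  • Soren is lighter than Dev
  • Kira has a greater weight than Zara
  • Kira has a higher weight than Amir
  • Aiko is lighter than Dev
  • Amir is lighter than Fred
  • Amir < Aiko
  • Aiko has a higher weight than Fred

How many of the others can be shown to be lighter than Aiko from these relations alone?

5

The elements the relations force below Aiko are Amir, Zara, Dax, Fred, Kira — no chain reaches any other.
That is 5.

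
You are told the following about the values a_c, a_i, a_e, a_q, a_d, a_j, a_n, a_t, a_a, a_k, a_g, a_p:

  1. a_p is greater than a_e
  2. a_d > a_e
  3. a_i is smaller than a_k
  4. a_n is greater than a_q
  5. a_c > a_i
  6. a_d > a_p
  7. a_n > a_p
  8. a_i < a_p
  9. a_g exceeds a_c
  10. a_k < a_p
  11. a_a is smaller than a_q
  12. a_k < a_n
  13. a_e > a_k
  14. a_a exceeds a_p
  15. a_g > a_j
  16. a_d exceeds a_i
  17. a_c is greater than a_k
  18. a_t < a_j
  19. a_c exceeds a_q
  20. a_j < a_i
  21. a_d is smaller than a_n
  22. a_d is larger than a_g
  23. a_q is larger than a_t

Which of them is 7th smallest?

a_a

Chaining the given pairs: a_t < a_j < a_i < a_k < a_e < a_p < a_a < a_q < a_c < a_g < a_d < a_n.
The 7th smallest is a_a.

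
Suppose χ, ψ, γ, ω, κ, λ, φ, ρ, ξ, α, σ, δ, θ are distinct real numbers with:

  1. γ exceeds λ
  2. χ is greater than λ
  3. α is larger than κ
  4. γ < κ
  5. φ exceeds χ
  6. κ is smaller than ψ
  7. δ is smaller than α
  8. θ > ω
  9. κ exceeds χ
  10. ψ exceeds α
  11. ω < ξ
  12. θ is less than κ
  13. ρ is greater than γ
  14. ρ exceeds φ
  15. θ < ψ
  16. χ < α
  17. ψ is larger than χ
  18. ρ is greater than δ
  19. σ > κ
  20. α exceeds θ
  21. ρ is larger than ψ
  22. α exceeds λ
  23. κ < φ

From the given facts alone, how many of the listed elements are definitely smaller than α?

7

Directly below α: λ, δ, χ, θ, κ.
One step further: ω, γ (7 so far).
No other element is forced below α by the given relations, so the count is 7.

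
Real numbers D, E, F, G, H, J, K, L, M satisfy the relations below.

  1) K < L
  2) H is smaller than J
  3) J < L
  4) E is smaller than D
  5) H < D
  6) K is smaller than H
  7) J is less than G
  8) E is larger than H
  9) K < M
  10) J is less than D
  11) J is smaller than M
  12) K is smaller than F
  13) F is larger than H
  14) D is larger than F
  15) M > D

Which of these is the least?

Chaining upward from K: directly above it, H, F, M, L; then J, E, D; then G.
That covers every other element, and nothing is given below K, so K is the least.

K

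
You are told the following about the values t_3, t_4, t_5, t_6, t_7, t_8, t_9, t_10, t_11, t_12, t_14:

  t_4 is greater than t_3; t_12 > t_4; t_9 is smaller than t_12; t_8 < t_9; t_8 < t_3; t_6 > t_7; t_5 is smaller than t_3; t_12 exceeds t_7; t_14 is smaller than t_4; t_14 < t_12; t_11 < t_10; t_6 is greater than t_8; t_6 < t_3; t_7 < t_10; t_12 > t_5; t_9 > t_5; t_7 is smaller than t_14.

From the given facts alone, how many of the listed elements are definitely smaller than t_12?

8

From t_12 the given relations immediately reach t_7, t_14, t_5, t_9, t_4.
From those, t_8, t_3 — 7 in total.
From those, t_6 — 8 in total.
Nothing else is reachable below t_12; 8 in all.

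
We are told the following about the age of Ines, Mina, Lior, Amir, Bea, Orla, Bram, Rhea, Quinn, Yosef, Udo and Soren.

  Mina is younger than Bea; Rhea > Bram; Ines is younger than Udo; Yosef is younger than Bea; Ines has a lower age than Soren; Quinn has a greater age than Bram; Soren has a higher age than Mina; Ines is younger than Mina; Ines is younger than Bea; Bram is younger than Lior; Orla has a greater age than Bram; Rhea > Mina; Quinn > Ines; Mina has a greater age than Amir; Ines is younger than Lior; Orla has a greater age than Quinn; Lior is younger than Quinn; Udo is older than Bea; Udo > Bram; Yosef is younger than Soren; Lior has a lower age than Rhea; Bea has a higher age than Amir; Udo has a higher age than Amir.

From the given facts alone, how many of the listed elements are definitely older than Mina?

The elements the relations force above Mina are Bea, Udo, Rhea, Soren — no chain reaches any other.
That is 4.

4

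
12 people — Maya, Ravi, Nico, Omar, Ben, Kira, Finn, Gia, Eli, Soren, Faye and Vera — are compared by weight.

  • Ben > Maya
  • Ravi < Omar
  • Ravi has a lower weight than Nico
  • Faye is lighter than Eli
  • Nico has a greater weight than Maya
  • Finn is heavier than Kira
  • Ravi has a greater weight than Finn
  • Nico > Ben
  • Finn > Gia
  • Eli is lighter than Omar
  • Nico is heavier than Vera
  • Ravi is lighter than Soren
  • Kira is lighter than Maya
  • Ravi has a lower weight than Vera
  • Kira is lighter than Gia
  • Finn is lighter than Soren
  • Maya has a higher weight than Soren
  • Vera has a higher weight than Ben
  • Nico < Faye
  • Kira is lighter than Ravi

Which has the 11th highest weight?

Gia

Chaining the given pairs: Kira < Gia < Finn < Ravi < Soren < Maya < Ben < Vera < Nico < Faye < Eli < Omar.
The 11th largest is Gia.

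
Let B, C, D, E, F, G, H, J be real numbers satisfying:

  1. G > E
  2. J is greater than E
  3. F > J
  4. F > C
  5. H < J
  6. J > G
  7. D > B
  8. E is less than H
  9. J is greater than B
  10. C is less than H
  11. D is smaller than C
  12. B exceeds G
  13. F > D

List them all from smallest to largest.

E < G < B < D < C < H < J < F

Each adjacent pair is fixed by a given relation: E < G; G < B; B < D; D < C; C < H; H < J; J < F. Chaining them end to end gives the full order.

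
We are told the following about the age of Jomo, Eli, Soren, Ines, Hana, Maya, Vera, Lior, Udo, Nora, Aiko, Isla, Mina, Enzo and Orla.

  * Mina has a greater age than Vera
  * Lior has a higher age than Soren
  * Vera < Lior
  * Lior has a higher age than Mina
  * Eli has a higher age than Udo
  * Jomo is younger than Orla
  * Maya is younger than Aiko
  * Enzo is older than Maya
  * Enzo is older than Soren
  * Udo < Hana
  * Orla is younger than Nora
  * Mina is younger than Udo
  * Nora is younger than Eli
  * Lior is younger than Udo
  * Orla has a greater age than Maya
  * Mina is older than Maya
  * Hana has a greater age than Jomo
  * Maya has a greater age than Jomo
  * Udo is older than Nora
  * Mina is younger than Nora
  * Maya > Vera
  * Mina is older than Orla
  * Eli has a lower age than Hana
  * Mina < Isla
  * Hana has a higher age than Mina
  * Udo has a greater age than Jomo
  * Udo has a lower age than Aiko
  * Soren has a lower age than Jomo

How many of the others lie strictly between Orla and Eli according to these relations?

The relations place Orla below Eli. An element lies strictly between them when it is forced above Orla and also forced below Eli.
Above Orla: {Mina, Nora, Lior, Isla, Udo, Aiko, Hana}. Below Eli: {Vera, Soren, Jomo, Maya, Mina, Nora, Lior, Udo}.
Intersection: {Mina, Nora, Lior, Udo} — 4.

4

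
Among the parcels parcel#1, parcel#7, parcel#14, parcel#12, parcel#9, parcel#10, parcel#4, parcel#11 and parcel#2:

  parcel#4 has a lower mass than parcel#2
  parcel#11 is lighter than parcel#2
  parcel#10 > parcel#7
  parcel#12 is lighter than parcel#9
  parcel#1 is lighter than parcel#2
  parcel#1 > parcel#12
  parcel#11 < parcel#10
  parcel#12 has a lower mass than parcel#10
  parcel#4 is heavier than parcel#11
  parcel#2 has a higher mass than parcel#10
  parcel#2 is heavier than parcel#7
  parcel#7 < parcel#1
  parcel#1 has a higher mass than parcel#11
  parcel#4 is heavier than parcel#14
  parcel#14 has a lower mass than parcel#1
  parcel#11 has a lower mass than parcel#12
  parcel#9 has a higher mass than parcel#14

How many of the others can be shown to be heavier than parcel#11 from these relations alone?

Directly above parcel#11: parcel#12, parcel#1, parcel#4, parcel#10, parcel#2.
One step further: parcel#9 (6 so far).
Nothing else is reachable above parcel#11; 6 in all.

6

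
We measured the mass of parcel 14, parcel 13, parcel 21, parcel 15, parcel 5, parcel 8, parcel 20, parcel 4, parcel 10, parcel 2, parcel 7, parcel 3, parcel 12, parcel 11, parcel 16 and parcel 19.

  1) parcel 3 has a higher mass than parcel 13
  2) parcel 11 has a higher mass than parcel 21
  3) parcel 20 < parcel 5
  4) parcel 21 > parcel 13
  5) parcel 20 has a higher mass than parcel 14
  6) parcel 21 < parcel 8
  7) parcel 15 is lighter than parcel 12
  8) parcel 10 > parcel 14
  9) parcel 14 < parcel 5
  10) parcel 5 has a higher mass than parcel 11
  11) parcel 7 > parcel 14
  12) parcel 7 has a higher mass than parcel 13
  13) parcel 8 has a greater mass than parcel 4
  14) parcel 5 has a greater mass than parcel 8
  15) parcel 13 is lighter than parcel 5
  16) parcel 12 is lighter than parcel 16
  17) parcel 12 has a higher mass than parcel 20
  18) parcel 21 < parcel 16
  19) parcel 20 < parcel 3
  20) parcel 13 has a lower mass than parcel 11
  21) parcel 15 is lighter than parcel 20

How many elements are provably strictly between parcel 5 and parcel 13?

3

The relations place parcel 13 below parcel 5. An element lies strictly between them when it is forced above parcel 13 and also forced below parcel 5.
Above parcel 13: {parcel 21, parcel 16, parcel 7, parcel 11, parcel 8, parcel 3}. Below parcel 5: {parcel 15, parcel 14, parcel 20, parcel 4, parcel 21, parcel 11, parcel 8}.
Intersection: {parcel 21, parcel 11, parcel 8} — 3.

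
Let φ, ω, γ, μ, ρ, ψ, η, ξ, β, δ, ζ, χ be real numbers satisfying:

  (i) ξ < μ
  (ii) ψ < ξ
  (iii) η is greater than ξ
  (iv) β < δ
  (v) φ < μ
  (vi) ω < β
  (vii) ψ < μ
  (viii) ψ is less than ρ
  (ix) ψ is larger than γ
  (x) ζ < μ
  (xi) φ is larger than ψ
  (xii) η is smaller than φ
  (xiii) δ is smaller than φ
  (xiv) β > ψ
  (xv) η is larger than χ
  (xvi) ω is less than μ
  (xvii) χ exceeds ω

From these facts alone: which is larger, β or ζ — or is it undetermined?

undetermined

Following every chain through ζ: above ζ we get μ.
β is not reached, and no chain runs the other way from β to ζ.
So the given relations leave the order of ζ and β undetermined.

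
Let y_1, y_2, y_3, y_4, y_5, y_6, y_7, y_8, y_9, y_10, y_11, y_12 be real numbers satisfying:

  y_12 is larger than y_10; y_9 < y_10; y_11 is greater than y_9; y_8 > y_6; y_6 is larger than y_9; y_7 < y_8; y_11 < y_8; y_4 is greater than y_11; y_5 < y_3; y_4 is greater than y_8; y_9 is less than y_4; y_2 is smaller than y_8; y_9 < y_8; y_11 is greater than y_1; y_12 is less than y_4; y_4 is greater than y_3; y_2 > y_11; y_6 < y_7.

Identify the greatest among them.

y_4

Chaining downward from y_4: directly below it, y_9, y_11, y_12, y_8, y_3; then y_10, y_1, y_6, y_2, y_7, y_5.
That covers every other element, and nothing is given above y_4, so y_4 is the greatest.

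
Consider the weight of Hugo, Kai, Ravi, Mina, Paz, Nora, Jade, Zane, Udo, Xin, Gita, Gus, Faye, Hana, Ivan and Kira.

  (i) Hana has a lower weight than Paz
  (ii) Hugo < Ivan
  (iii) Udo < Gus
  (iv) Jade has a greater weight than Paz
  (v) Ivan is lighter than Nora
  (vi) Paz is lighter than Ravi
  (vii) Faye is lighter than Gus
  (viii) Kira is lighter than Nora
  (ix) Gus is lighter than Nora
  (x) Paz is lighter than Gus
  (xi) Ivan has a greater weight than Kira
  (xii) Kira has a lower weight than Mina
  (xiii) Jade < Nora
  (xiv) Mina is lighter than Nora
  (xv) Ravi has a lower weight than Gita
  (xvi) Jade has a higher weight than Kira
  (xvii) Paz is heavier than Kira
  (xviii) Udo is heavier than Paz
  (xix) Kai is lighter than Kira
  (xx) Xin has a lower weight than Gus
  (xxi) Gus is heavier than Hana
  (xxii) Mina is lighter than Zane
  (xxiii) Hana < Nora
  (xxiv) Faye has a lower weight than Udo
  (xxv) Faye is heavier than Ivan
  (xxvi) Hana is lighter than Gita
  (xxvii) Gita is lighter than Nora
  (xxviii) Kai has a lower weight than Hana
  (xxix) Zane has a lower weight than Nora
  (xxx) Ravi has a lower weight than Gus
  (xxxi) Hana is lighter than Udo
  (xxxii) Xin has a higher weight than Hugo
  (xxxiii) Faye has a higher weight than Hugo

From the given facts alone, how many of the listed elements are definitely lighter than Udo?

7

The elements the relations force below Udo are Kai, Hana, Hugo, Kira, Ivan, Paz, Faye — no chain reaches any other.
That is 7.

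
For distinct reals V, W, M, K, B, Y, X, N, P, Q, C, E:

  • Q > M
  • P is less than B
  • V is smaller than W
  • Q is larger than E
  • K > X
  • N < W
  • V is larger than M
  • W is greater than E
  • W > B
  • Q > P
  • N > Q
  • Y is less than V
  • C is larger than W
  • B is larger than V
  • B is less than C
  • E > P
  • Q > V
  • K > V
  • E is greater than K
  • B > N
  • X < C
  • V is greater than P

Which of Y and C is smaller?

Y < V and V < K give Y < K.
With K < E: Y < V < K < E.
With E < Q: Y < V < K < E < Q.
Then Q < N extends the chain to N.
Then N < B extends the chain to B.
Then B < W extends the chain to W.
With W < C: Y < V < K < E < Q < N < B < W < C.
So Y < C; Y is the smaller of the two.

Y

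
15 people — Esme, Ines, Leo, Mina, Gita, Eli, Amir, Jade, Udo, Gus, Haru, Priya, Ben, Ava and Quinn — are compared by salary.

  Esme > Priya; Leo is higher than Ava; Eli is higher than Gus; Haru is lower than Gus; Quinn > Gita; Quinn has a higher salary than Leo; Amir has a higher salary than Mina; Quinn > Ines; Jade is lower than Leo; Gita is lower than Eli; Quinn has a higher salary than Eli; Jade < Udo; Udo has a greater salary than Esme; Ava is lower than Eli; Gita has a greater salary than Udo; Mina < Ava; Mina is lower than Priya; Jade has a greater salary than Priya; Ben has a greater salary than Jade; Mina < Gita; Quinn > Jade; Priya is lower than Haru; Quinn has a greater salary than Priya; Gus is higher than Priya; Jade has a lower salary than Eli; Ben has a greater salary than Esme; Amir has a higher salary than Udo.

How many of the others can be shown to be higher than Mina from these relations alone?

Directly above Mina: Priya, Ava, Amir, Gita.
One step further: Haru, Esme, Jade, Leo, Gus, Eli, Quinn (11 so far).
One step further: Ben, Udo (13 so far).
No other element is forced above Mina by the given relations, so the count is 13.

13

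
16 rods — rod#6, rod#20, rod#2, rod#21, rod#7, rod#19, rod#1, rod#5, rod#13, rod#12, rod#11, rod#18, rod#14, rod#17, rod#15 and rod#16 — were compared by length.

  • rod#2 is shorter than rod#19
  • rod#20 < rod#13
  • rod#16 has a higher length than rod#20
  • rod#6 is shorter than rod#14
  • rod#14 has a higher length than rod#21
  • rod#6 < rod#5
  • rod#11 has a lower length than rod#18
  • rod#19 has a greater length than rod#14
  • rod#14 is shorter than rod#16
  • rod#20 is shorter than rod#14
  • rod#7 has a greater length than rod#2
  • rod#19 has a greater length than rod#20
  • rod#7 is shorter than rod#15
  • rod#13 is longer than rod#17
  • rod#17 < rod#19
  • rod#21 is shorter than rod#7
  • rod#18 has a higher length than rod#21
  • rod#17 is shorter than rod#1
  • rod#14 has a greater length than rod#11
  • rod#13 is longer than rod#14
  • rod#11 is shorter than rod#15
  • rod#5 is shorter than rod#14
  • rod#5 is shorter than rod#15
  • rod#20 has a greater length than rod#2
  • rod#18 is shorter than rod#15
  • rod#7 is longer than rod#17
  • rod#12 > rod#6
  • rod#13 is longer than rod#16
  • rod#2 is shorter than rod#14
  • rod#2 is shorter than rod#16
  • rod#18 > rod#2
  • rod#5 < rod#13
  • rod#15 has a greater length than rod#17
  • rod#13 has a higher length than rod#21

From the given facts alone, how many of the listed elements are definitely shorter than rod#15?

From rod#15 the given relations immediately reach rod#5, rod#11, rod#17, rod#18, rod#7.
From those, rod#6, rod#2, rod#21 — 8 in total.
No other element is forced below rod#15 by the given relations, so the count is 8.

8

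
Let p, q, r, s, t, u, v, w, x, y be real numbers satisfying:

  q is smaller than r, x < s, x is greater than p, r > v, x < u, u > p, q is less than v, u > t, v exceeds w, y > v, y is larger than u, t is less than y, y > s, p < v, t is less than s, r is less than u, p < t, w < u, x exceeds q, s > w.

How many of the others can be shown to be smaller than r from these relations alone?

Directly below r: q, v.
One step further: p, w (4 so far).
Nothing else is reachable below r; 4 in all.

4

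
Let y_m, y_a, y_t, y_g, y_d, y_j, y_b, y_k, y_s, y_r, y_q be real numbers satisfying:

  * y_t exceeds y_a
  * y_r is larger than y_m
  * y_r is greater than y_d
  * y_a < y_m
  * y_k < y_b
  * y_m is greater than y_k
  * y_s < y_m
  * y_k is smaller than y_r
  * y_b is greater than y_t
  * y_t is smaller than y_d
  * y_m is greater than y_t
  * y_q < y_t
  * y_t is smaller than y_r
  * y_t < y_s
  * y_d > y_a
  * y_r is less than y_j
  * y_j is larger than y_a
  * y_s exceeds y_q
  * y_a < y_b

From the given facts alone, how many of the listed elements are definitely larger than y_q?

Directly above y_q: y_t, y_s.
One step further: y_b, y_m, y_d, y_r (6 so far).
One step further: y_j (7 so far).
Nothing else is reachable above y_q; 7 in all.

7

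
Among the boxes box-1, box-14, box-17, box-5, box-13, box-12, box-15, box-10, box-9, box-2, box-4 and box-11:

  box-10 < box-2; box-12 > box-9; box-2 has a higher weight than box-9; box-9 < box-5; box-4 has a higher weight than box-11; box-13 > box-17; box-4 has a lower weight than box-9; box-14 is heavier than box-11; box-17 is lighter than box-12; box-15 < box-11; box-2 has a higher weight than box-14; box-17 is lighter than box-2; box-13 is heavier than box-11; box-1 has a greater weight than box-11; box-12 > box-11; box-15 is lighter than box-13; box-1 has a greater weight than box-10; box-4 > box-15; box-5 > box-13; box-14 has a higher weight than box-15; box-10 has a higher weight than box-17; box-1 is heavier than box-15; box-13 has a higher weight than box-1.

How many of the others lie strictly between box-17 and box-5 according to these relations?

3

Chaining upward from box-17 reaches: box-10, box-1, box-12, box-13, box-2.
Chaining downward from box-5 reaches: box-15, box-11, box-4, box-10, box-1, box-9, box-13.
Strictly between box-17 and box-5 are those in both lists: box-10, box-1, box-13 — 3 elements.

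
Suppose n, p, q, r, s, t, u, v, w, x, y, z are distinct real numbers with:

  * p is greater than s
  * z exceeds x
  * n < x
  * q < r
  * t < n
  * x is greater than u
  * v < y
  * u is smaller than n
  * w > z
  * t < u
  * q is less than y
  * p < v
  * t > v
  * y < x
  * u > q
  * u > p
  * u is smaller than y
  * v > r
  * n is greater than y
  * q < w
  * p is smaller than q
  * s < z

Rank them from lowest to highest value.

s < p < q < r < v < t < u < y < n < x < z < w

The consecutive links are each given: s < p; p < q; q < r; r < v; v < t; t < u; u < y; y < n; n < x; x < z; z < w.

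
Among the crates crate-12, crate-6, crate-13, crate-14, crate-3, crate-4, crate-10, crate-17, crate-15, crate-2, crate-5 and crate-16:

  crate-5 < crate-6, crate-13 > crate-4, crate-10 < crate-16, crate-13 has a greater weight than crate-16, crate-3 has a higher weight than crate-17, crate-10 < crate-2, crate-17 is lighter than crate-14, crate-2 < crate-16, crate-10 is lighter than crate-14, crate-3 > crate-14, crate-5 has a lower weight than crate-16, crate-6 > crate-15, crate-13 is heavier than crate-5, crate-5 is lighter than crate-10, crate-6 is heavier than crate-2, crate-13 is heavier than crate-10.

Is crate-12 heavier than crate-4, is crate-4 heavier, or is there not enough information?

undetermined

Following every chain through crate-12: nothing is chained to crate-12.
crate-4 is not reached, and no chain runs the other way from crate-4 to crate-12.
So the given relations leave the order of crate-12 and crate-4 undetermined.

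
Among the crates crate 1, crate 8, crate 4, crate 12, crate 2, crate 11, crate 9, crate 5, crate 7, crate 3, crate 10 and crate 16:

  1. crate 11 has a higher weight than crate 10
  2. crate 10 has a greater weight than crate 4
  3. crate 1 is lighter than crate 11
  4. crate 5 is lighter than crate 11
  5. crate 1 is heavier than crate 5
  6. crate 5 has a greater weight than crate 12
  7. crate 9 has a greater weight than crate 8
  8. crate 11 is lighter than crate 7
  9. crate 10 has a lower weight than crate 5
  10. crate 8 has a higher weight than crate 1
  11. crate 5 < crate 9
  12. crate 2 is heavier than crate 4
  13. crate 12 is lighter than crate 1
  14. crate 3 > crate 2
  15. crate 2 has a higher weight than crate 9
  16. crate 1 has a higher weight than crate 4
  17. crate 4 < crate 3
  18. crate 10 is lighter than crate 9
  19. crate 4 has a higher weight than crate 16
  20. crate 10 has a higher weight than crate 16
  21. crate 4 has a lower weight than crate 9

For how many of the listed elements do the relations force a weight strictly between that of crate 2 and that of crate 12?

Chaining upward from crate 12 reaches: crate 5, crate 1, crate 8, crate 9, crate 11, crate 7, crate 3.
Chaining downward from crate 2 reaches: crate 16, crate 4, crate 10, crate 5, crate 1, crate 8, crate 9.
Strictly between crate 12 and crate 2 are those in both lists: crate 5, crate 1, crate 8, crate 9 — 4 elements.

4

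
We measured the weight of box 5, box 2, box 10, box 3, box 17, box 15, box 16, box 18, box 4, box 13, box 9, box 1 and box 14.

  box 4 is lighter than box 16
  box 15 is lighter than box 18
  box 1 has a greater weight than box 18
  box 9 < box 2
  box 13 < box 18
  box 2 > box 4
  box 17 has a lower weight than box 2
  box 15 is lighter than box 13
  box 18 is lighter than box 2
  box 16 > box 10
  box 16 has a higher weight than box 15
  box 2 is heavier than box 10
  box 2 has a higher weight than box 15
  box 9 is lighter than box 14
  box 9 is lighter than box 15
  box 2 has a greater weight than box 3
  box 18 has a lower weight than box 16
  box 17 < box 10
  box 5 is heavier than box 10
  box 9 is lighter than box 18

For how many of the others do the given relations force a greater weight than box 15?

5

From box 15 the given relations immediately reach box 13, box 18, box 16, box 2.
From those, box 1 — 5 in total.
Nothing else is reachable above box 15; 5 in all.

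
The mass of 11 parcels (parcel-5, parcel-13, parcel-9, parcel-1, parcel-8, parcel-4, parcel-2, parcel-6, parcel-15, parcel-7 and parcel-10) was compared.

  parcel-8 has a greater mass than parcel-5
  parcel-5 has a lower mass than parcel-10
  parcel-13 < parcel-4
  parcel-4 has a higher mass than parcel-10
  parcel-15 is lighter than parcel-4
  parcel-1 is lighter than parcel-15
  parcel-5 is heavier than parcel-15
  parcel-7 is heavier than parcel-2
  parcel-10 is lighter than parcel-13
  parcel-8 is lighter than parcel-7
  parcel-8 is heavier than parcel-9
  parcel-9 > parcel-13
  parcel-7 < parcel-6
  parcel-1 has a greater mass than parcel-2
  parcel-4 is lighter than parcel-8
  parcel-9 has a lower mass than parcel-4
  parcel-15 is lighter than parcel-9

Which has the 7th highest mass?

parcel-10

The consecutive relations fix a unique order: parcel-2 < parcel-1 < parcel-15 < parcel-5 < parcel-10 < parcel-13 < parcel-9 < parcel-4 < parcel-8 < parcel-7 < parcel-6.
Counting 7 from the largest end gives parcel-10.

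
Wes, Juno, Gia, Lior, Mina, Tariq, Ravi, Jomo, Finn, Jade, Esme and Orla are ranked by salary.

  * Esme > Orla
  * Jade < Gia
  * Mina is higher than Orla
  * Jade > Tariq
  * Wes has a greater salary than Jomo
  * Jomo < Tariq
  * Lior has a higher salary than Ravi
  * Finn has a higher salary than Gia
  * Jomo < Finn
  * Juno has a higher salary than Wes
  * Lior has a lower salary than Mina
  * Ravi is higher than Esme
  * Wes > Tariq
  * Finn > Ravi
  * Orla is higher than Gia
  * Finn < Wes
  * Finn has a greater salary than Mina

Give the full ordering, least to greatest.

Each adjacent pair is fixed by a given relation: Jomo < Tariq; Tariq < Jade; Jade < Gia; Gia < Orla; Orla < Esme; Esme < Ravi; Ravi < Lior; Lior < Mina; Mina < Finn; Finn < Wes; Wes < Juno. Chaining them end to end gives the full order.

Jomo < Tariq < Jade < Gia < Orla < Esme < Ravi < Lior < Mina < Finn < Wes < Juno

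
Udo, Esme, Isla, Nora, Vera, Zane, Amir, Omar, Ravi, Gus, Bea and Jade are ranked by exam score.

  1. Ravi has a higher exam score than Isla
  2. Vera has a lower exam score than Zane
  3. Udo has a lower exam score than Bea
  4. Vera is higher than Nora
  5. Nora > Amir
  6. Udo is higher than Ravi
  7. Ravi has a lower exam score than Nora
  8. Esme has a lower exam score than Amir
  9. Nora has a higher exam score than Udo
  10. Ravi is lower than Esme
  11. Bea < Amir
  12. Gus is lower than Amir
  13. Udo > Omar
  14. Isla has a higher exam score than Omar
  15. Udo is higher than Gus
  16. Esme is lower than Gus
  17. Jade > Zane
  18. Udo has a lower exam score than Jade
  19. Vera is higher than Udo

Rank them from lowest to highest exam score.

Nothing is placed below Omar, so it is least; from there Omar < Isla; Isla < Ravi; Ravi < Esme; Esme < Gus; Gus < Udo; Udo < Bea; Bea < Amir; Amir < Nora; Nora < Vera; Vera < Zane; Zane < Jade, each given directly.

Omar < Isla < Ravi < Esme < Gus < Udo < Bea < Amir < Nora < Vera < Zane < Jade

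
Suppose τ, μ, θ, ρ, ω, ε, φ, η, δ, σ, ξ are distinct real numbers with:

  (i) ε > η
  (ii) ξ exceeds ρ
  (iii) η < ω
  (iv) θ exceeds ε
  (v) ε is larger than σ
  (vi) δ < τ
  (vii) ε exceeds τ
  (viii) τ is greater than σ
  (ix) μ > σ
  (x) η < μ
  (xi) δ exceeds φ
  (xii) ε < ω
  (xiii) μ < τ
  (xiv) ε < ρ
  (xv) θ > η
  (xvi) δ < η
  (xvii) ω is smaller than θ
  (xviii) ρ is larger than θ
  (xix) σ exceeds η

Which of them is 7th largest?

Chaining the given pairs: φ < δ < η < σ < μ < τ < ε < ω < θ < ρ < ξ.
Counting 7 from the largest end gives μ.

μ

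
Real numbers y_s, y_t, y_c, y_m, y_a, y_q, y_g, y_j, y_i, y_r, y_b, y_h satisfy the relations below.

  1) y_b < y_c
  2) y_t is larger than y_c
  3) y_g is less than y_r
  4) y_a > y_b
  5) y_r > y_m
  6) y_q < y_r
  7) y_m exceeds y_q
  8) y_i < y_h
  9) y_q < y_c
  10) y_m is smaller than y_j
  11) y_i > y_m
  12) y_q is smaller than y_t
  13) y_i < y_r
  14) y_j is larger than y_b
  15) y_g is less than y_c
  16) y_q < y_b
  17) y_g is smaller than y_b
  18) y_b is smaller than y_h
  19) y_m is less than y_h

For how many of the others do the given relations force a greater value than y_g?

7

From y_g the given relations immediately reach y_b, y_c, y_r.
From those, y_a, y_j, y_h, y_t — 7 in total.
Nothing else is reachable above y_g; 7 in all.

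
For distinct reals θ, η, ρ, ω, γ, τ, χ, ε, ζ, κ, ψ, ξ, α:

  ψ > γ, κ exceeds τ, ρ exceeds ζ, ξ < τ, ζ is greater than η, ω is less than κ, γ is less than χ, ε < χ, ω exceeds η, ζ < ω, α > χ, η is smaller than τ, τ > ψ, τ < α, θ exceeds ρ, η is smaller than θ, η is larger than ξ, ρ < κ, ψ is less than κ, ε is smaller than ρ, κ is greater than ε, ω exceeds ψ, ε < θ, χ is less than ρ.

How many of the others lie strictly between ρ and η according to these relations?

1

The relations place η below ρ. An element lies strictly between them when it is forced above η and also forced below ρ.
Above η: {ζ, τ, ω, α, θ, κ}. Below ρ: {ε, ξ, γ, χ, ζ}.
Intersection: {ζ} — 1.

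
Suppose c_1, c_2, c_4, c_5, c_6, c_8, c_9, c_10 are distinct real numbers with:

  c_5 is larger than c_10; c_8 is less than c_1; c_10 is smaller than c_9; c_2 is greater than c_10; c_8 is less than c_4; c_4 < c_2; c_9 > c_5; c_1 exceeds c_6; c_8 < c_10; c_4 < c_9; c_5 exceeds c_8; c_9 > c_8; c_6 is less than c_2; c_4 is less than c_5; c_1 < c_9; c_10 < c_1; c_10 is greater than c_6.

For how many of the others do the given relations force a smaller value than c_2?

4

The elements the relations force below c_2 are c_8, c_6, c_10, c_4 — no chain reaches any other.
That is 4.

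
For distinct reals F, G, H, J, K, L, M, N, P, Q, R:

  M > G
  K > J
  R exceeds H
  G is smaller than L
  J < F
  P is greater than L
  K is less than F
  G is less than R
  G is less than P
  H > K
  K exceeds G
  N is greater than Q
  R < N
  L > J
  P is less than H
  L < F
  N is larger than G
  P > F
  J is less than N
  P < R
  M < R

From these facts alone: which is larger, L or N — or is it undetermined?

L < F and F < P give L < P.
Then P < H extends the chain to H.
With H < R: L < F < P < H < R.
Then R < N extends the chain to N.
So N is larger.

N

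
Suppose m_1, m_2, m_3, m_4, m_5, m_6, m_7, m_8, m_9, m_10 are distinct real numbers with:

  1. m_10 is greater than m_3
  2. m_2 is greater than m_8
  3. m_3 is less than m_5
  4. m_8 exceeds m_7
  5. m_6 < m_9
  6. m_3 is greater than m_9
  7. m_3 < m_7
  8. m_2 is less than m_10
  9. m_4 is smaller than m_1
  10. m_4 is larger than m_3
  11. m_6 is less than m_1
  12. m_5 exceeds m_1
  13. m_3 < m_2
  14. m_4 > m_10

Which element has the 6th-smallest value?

Chaining the given pairs: m_6 < m_9 < m_3 < m_7 < m_8 < m_2 < m_10 < m_4 < m_1 < m_5.
The 6th smallest is m_2.

m_2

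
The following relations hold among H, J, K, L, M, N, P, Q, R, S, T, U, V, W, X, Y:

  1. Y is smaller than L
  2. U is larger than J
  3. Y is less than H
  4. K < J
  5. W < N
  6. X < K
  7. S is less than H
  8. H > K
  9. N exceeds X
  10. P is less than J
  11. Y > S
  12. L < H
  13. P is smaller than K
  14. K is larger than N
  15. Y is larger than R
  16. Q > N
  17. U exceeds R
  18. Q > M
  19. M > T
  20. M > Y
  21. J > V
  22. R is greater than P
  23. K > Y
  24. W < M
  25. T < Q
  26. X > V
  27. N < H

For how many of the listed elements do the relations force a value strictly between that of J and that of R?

Chaining upward from R reaches: Y, M, K, Q, U, L, H.
Chaining downward from J reaches: P, S, W, V, X, N, Y, K.
Strictly between R and J are those in both lists: Y, K — 2 elements.

2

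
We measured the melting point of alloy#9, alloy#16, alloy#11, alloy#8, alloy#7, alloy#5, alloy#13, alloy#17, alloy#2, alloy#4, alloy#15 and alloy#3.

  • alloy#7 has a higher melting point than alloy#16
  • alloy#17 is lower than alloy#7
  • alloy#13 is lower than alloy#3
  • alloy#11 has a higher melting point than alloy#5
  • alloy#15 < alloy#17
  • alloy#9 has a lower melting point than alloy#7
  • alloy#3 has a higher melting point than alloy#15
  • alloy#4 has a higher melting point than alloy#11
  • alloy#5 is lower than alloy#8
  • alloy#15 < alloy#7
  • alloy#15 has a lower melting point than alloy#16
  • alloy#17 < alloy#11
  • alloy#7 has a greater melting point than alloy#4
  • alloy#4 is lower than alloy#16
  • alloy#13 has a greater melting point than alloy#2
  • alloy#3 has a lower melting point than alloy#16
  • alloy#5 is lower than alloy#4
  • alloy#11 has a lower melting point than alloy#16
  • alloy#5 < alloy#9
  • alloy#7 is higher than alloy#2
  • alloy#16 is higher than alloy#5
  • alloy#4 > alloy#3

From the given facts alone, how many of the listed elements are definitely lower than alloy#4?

7

From alloy#4 the given relations immediately reach alloy#5, alloy#3, alloy#11.
From those, alloy#13, alloy#15, alloy#17 — 6 in total.
From those, alloy#2 — 7 in total.
No other element is forced below alloy#4 by the given relations, so the count is 7.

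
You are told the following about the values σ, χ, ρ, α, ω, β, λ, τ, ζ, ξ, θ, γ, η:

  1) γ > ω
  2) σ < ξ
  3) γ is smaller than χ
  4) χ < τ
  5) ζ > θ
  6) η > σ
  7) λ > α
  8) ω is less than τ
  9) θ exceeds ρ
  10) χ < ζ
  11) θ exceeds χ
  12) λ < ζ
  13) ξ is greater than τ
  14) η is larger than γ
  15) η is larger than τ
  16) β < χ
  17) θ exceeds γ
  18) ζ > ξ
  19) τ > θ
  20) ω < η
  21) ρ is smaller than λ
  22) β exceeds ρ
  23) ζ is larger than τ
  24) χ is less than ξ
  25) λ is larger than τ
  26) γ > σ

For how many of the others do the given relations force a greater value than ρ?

The elements the relations force above ρ are β, χ, θ, τ, η, λ, ξ, ζ — no chain reaches any other.
That is 8.

8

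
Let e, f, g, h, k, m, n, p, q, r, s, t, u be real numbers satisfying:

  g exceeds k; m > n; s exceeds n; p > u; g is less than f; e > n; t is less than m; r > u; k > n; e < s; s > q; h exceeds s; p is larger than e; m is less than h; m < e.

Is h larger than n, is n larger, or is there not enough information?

h

Link the given pairs in sequence: n < m; m < e; e < s; s < h.
Together: n < m < e < s < h.
So h is larger.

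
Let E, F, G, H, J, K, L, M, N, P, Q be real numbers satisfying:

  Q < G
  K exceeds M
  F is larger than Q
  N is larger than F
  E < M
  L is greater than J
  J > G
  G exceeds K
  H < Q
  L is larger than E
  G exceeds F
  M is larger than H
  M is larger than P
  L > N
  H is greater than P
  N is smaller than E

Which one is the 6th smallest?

The consecutive relations fix a unique order: P < H < Q < F < N < E < M < K < G < J < L.
The 6th smallest is E.

E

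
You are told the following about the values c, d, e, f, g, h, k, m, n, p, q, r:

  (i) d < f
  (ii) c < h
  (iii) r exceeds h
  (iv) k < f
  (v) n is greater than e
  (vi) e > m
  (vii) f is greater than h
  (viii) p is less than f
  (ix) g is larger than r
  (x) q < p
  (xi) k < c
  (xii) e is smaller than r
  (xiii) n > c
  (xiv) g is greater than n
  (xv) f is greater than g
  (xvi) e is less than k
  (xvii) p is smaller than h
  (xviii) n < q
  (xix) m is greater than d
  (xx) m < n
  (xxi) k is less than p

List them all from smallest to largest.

Nothing is placed below d, so it is least; from there d < m; m < e; e < k; k < c; c < n; n < q; q < p; p < h; h < r; r < g; g < f, each given directly.

d < m < e < k < c < n < q < p < h < r < g < f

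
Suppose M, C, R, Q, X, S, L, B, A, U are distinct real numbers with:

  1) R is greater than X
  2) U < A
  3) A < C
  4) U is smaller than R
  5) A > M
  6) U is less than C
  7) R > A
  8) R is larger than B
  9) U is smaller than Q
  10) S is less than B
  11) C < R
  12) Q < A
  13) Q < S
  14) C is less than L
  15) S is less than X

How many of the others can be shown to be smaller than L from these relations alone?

5

From L the given relations immediately reach C.
From those, U, A — 3 in total.
From those, M, Q — 5 in total.
Nothing else is reachable below L; 5 in all.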